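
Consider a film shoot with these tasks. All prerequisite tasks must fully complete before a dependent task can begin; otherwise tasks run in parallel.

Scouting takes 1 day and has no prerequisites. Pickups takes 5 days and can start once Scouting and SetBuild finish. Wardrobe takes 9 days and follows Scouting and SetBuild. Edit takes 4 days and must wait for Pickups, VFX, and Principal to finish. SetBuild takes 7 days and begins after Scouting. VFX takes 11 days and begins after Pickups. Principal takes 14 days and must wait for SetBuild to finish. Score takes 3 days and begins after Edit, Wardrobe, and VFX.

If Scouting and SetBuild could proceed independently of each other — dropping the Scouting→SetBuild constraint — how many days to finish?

Original critical path: Scouting→SetBuild→Pickups→VFX→Edit→Score = 1+7+5+11+4+3 = 31 ⇒ 31 days.
Without Scouting→SetBuild, SetBuild's earliest start moves from 1 to 0.
After: SetBuild→Pickups→VFX→Edit→Score = 7+5+11+4+3 = 30 → 30 days.

30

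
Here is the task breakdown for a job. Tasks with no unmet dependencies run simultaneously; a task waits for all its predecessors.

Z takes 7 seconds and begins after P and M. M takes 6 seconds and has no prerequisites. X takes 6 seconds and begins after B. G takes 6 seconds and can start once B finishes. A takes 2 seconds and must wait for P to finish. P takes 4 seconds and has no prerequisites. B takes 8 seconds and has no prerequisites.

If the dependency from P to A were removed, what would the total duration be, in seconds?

Before: longest chain B→X = 8+6 = 14, finish 14.
Without P→A, A's earliest start moves from 4 to 0.
The longest chain is now B→X = 8+6 = 14, so the plan takes 14 seconds.

14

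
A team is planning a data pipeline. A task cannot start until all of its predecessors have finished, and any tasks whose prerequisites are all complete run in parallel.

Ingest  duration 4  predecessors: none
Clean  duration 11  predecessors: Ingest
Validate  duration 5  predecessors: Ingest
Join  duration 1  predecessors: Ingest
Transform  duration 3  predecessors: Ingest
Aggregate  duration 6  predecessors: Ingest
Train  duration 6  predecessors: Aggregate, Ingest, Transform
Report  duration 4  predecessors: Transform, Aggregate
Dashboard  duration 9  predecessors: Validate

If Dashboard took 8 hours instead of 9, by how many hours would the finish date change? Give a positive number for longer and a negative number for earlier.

As given, the longest chain is Ingest→Validate→Dashboard = 4+5+9 = 18, so the finish is 18 hours.
Dashboard is on the critical path; changing it to 8 makes that path 17 hours.
That remains the longest chain; total 17 hours.
Change in finish: 17 − 18 = -1 hours.

-1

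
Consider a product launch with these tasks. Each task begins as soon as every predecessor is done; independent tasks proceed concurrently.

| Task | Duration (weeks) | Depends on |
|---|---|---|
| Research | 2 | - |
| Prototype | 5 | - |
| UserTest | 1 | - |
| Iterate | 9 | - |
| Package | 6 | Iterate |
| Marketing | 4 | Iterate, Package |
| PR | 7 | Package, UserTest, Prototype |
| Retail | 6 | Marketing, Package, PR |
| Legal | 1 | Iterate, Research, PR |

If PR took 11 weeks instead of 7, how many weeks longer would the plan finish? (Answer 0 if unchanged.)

Baseline: Iterate→Package→PR→Retail = 9+6+7+6 = 28 → 28 weeks.
PR is on the critical path; changing it to 11 makes that path 32 weeks.
The critical path is still Iterate→Package→PR→Retail; finish is now 32 weeks.
Change in finish: 32 − 28 = +4 weeks.

4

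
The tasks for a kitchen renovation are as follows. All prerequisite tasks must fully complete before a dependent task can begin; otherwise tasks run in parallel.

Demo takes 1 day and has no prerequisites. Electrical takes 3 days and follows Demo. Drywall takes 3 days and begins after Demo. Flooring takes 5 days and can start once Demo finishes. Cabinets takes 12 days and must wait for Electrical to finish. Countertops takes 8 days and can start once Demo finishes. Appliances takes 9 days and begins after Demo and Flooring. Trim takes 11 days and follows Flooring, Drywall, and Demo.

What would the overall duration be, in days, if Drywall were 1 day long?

17

Critical path before the change: Demo→Flooring→Trim = 1+5+11 = 17 giving 17 days.
Drywall has 2 days of float (longest path through it is 15).
No other chain overtakes it, so the finish is 17 days.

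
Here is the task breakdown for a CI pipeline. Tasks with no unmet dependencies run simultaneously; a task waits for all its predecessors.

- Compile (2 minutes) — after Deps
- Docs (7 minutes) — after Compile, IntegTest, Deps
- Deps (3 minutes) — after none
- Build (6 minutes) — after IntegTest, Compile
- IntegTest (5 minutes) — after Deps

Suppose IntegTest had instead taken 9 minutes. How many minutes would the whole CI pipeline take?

19

As given, the longest chain is Deps→IntegTest→Docs = 3+5+7 = 15, so the finish is 15 minutes.
IntegTest is on the critical path; changing it to 9 makes that path 19 minutes.
No other chain overtakes it, so the finish is 19 minutes.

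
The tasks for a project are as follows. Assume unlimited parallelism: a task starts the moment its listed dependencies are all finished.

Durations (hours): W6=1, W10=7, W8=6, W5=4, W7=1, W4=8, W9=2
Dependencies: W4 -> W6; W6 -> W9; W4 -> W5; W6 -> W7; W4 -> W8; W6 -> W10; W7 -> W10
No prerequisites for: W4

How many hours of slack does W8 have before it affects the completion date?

The longest chain is W4→W6→W7→W10 = 8+1+1+7 = 17; overall finish 17 hours.
The longest chain containing W8 totals 14 hours.
Slack of W8 = 11 − 8 = 3 hours.

3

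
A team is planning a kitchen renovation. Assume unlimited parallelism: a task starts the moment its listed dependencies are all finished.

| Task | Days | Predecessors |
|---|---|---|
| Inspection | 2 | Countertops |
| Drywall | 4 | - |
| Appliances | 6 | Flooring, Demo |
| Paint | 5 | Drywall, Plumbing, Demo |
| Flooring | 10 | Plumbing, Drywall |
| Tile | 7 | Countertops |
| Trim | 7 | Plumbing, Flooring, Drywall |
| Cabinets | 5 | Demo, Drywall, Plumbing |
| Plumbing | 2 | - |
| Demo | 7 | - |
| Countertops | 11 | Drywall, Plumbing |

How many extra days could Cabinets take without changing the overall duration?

The longest chain is Drywall→Countertops→Tile = 4+11+7 = 22; overall finish 22 days.
Cabinets finishes as early as 12 and must finish by 22.
So Cabinets can slip 22 − 12 = 10 days.

10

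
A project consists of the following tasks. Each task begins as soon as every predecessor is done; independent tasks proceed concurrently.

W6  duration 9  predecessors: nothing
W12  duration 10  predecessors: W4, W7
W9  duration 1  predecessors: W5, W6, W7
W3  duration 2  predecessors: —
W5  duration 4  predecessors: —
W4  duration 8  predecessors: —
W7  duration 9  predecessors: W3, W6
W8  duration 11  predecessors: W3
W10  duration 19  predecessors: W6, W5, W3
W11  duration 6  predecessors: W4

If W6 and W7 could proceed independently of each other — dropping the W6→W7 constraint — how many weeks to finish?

Original critical path: W6→W7→W12 = 9+9+10 = 28 ⇒ 28 weeks.
Without W6→W7, W7's earliest start moves from 9 to 2.
The longest chain is now W6→W10 = 9+19 = 28, so the project takes 28 weeks.

28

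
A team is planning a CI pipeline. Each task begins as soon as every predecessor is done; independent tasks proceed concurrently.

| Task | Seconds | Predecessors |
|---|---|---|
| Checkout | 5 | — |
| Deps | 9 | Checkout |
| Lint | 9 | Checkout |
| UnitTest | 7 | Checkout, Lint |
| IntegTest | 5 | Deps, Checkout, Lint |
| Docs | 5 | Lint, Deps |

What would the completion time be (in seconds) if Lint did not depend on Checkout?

19

With the dependency in place, Checkout→Lint→UnitTest = 5+9+7 = 21 sets the finish at 21 seconds.
Without Checkout→Lint, Lint's earliest start moves from 5 to 0.
After: Checkout→Deps→IntegTest = 5+9+5 = 19 → 19 seconds.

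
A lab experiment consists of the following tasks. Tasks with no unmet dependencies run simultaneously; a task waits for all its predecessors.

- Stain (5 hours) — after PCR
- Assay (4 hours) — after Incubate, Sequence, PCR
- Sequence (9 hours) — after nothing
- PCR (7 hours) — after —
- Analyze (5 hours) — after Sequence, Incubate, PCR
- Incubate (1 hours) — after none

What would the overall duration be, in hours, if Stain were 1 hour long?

The binding path is Sequence→Analyze = 9+5 = 14; finish at 14 hours.
The longest path through Stain is only 12 hours, so Stain has float 2.
No other chain overtakes it, so the finish is 14 hours.

14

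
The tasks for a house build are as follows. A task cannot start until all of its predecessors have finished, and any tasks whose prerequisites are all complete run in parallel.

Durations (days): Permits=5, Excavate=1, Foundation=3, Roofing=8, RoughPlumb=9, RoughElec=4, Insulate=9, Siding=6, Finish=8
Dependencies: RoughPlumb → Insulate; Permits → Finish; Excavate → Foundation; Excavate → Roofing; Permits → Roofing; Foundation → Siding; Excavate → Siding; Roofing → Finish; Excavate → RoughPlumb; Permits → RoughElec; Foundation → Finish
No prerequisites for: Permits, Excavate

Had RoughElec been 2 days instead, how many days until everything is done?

21

Baseline: Permits→Roofing→Finish = 5+8+8 = 21 → 21 days.
RoughElec is off the critical path — its longest chain is 9 days, giving 12 of slack.
The critical path is still Permits→Roofing→Finish; finish is now 21 days.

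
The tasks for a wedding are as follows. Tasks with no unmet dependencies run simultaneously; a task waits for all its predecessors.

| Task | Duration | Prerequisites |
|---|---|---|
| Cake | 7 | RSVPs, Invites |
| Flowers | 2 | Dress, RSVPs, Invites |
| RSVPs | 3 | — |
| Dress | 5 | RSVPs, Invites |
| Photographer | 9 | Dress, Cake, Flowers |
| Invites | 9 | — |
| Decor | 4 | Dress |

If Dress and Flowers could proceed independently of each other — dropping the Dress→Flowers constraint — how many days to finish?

25

With the dependency in place, Invites→Dress→Flowers→Photographer = 9+5+2+9 = 25 sets the finish at 25 days.
Without Dress→Flowers, Flowers's earliest start moves from 14 to 9.
After: Invites→Cake→Photographer = 9+7+9 = 25 → 25 days.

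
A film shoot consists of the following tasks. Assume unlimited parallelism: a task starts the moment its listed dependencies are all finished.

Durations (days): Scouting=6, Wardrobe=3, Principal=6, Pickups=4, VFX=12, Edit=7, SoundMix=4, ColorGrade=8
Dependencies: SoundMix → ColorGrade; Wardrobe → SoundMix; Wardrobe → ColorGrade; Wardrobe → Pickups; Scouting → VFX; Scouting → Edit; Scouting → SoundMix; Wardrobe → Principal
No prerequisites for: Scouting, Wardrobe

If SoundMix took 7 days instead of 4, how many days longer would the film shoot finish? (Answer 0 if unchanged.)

Actual critical path: Scouting→SoundMix→ColorGrade = 6+4+8 = 18 ⇒ 18 days.
SoundMix is on the critical path; changing it to 7 makes that path 21 days.
The critical path is still Scouting→SoundMix→ColorGrade; finish is now 21 days.
Change in finish: 21 − 18 = +3 days.

3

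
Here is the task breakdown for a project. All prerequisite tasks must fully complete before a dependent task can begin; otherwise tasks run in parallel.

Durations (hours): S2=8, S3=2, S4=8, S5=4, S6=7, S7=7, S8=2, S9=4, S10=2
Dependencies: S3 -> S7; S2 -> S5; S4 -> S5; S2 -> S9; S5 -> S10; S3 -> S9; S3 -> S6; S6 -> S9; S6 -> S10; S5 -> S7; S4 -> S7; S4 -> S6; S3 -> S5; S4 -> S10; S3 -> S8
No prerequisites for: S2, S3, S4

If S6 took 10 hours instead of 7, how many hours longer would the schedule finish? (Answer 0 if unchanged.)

Baseline: S4→S6→S9 = 8+7+4 = 19 → 19 hours.
Since S6 is critical, the +3 change carries straight to that chain (now 22 hours).
That remains the longest chain; total 22 hours.
Change in finish: 22 − 19 = +3 hours.

3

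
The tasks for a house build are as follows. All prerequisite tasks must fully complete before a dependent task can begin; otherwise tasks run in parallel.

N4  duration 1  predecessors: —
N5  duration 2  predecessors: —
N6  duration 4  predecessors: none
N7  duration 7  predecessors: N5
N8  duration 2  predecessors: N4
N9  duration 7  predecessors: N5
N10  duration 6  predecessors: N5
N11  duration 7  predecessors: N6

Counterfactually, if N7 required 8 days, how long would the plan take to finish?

Actual critical path: N6→N11 = 4+7 = 11 ⇒ 11 days.
N7 has 2 days of float (longest path through it is 9).
No other chain overtakes it, so the finish is 11 days.

11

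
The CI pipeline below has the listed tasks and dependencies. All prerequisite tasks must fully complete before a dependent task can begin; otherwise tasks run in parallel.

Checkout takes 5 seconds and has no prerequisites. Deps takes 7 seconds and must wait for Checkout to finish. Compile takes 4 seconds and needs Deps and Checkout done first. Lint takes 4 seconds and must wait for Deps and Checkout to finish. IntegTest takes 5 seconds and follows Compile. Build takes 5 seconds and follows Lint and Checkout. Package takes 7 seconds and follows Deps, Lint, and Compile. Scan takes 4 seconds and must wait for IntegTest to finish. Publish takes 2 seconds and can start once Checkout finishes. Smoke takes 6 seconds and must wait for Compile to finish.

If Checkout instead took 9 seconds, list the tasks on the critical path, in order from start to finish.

Checkout, Deps, Compile, IntegTest, Scan

Actual critical path: Checkout→Deps→Compile→IntegTest→Scan = 5+7+4+5+4 = 25 ⇒ 25 seconds.
Since Checkout is critical, the +4 change carries straight to that chain (now 29 seconds).
The critical path is still Checkout→Deps→Compile→IntegTest→Scan; finish is now 29 seconds.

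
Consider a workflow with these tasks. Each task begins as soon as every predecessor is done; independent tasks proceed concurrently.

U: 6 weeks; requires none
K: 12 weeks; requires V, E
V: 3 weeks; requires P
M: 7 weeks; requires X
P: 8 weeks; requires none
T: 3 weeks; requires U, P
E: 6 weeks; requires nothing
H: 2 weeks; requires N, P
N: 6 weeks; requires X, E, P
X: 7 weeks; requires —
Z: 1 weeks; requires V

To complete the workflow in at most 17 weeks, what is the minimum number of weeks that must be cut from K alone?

6

Current finish: 23 weeks; target: 17.
K is on every critical path, so each week cut from K cuts the finish by one (this holds down to a finish of 16).
Need 23 − 17 = 6 weeks off K → K becomes 6 weeks, finish becomes 17.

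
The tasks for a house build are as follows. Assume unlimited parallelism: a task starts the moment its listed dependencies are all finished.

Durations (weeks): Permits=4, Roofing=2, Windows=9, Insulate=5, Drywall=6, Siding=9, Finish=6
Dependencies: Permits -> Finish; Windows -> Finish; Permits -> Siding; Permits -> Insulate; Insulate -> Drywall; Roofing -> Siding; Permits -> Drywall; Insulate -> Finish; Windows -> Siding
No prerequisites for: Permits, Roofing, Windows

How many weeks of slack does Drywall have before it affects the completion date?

3

Critical path: Windows→Siding = 9+9 = 18, so the finish is 18 weeks.
Longest path through Drywall: 15 weeks (earliest finish 15, latest finish 18).
So Drywall can slip 18 − 15 = 3 weeks.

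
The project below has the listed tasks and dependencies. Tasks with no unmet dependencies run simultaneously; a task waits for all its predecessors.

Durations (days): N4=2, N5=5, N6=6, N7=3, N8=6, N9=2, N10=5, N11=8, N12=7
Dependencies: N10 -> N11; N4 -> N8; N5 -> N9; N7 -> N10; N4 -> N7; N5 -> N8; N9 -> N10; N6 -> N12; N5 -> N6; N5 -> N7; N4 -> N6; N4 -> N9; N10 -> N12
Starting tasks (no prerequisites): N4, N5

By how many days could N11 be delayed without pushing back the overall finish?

Critical path: N5→N7→N10→N11 = 5+3+5+8 = 21, so the finish is 21 days.
N11 finishes as early as 21 and must finish by 21.
So N11 can slip 21 − 21 = 0 days.

0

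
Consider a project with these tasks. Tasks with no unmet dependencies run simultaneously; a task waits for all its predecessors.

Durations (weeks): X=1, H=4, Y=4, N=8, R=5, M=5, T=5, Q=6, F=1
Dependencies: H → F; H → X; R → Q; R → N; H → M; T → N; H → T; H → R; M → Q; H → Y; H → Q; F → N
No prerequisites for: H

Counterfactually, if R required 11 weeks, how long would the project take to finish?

23

Baseline: H→R→N = 4+5+8 = 17 → 17 weeks.
R lies on that path, so at 11 weeks the path becomes 23 weeks.
The critical path is still H→R→N; finish is now 23 weeks.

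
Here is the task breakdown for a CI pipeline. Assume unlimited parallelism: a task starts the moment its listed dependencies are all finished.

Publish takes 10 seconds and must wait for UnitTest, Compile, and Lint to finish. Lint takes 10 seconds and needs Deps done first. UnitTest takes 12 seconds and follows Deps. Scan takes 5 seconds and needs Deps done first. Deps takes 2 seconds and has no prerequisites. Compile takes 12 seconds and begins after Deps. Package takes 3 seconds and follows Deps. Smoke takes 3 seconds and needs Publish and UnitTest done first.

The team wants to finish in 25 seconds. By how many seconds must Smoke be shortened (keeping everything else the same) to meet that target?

Current finish: 27 seconds; target: 25.
Smoke is on every critical path, so each second cut from Smoke cuts the finish by one (this holds down to a finish of 25).
Need 27 − 25 = 2 seconds off Smoke → Smoke becomes 1 second, finish becomes 25.

2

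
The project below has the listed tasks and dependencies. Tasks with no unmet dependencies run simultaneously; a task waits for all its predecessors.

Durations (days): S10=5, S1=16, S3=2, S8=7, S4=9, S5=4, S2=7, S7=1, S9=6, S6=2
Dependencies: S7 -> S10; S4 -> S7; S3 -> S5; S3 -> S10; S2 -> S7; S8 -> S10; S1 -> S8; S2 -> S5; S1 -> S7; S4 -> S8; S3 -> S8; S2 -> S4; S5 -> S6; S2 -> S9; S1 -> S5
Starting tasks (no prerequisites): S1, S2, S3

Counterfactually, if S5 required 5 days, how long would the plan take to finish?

28

Actual critical path: S1→S8→S10 = 16+7+5 = 28 ⇒ 28 days.
S5 has 6 days of float (longest path through it is 22).
No other chain overtakes it, so the finish is 28 days.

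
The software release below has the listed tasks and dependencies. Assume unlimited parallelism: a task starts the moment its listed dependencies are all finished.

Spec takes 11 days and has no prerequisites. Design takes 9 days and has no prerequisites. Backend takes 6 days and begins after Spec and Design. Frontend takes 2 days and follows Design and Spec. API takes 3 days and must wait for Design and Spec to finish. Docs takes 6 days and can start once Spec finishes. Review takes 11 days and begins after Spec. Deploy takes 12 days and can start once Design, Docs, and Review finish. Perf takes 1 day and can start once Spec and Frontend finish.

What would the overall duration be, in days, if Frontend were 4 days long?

34

Critical path before the change: Spec→Review→Deploy = 11+11+12 = 34 giving 34 days.
Frontend has 20 days of float (longest path through it is 14).
No other chain overtakes it, so the finish is 34 days.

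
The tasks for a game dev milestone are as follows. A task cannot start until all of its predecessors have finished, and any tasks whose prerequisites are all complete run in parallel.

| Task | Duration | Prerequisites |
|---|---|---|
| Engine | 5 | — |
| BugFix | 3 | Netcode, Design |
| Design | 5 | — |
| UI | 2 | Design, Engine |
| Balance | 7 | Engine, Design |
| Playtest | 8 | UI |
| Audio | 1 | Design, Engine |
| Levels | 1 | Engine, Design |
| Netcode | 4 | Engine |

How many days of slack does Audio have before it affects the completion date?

The longest chain is Design→UI→Playtest = 5+2+8 = 15; overall finish 15 days.
Longest path through Audio: 6 days (earliest finish 6, latest finish 15).
Slack of Audio = 14 − 5 = 9 days.

9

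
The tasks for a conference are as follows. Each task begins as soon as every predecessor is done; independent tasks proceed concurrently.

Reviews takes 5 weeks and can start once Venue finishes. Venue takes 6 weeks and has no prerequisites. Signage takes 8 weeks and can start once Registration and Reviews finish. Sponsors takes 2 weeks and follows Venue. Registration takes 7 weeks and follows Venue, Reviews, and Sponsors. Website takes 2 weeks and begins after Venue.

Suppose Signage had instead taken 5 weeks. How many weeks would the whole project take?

23

Baseline: Venue→Reviews→Registration→Signage = 6+5+7+8 = 26 → 26 weeks.
Since Signage is critical, the -3 change carries straight to that chain (now 23 weeks).
No other chain overtakes it, so the finish is 23 weeks.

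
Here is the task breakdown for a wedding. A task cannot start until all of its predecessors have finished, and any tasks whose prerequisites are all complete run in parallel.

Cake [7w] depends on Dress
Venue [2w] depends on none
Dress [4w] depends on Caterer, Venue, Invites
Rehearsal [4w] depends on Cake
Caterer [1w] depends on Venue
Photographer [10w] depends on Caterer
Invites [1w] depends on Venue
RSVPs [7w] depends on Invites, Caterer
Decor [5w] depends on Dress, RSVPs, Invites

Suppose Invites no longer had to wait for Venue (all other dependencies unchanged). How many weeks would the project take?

With the dependency in place, Venue→Caterer→Dress→Cake→Rehearsal = 2+1+4+7+4 = 18 sets the finish at 18 weeks.
Without Venue→Invites, Invites's earliest start moves from 2 to 0.
After: Venue→Caterer→Dress→Cake→Rehearsal = 2+1+4+7+4 = 18 → 18 weeks.

18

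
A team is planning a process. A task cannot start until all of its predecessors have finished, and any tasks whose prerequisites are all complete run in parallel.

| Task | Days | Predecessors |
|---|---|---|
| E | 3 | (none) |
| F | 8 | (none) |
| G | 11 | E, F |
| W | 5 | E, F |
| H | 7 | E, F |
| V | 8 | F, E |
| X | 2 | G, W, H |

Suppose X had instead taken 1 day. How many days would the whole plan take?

As given, the longest chain is F→G→X = 8+11+2 = 21, so the finish is 21 days.
X lies on that path, so at 1 day the path becomes 20 days.
The critical path is still F→G→X; finish is now 20 days.

20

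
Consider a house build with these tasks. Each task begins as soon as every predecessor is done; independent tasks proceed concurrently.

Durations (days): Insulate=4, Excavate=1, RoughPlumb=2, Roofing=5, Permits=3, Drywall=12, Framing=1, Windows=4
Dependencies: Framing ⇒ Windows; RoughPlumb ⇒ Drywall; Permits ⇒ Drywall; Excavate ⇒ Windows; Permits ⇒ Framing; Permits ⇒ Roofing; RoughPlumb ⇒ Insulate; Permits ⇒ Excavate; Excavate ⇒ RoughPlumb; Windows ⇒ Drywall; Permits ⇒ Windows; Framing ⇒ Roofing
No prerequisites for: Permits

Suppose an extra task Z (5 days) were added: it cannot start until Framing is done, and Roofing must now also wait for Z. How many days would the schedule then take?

Originally the schedule takes 20 days.
With Z inserted, Roofing now waits for max(Framing, Permits, Z).
New critical path: Permits→Excavate→Windows→Drywall = 3+1+4+12 = 20 ⇒ 20 days.

20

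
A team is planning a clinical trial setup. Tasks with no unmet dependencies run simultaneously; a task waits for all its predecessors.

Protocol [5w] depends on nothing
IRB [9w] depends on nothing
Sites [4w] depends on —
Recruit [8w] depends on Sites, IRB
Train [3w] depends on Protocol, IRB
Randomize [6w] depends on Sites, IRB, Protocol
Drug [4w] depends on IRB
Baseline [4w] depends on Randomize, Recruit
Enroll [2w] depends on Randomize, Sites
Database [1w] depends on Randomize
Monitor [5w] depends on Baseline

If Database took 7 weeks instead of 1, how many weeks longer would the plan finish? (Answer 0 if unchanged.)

0

Critical path before the change: IRB→Recruit→Baseline→Monitor = 9+8+4+5 = 26 giving 26 weeks.
Database is off the critical path — its longest chain is 16 weeks, giving 10 of slack.
The critical path is still IRB→Recruit→Baseline→Monitor; finish is now 26 weeks.
Change in finish: 26 − 26 = +0 weeks.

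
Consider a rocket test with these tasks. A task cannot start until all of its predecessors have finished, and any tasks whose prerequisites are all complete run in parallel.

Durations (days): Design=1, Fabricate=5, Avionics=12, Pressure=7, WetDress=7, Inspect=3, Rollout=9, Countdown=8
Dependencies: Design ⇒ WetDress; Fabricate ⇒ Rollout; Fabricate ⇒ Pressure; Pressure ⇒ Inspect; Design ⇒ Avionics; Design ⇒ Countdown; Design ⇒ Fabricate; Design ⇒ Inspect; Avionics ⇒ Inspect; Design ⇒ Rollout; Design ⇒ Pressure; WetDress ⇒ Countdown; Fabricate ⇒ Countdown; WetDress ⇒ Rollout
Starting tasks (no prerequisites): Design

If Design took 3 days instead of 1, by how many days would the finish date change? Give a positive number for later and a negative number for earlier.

2

The binding path is Design→WetDress→Rollout = 1+7+9 = 17; finish at 17 days.
Design is on the critical path; changing it to 3 makes that path 19 days.
The critical path is still Design→WetDress→Rollout; finish is now 19 days.
Change in finish: 19 − 17 = +2 days.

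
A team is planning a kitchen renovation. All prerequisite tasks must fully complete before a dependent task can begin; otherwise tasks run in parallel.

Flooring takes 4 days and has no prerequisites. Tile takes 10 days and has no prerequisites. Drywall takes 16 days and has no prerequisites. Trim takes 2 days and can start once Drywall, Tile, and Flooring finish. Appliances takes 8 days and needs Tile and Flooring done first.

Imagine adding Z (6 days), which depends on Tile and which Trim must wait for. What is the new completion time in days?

Originally the schedule takes 18 days.
With Z inserted, Trim now waits for max(Drywall, Tile, Flooring, Z).
New critical path: Drywall→Trim = 16+2 = 18 ⇒ 18 days.

18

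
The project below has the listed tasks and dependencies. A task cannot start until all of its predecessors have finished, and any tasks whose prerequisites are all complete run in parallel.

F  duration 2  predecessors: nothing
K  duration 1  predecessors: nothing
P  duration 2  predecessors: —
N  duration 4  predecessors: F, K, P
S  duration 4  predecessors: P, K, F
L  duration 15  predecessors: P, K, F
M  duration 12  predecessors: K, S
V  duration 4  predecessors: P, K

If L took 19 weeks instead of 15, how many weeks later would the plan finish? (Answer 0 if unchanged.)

3

As given, the longest chain is F→S→M = 2+4+12 = 18, so the finish is 18 weeks.
L has 1 week of float (longest path through it is 17).
Now F→L = 2+19 = 21 is longest, so the finish becomes 21 weeks.
Change in finish: 21 − 18 = +3 weeks.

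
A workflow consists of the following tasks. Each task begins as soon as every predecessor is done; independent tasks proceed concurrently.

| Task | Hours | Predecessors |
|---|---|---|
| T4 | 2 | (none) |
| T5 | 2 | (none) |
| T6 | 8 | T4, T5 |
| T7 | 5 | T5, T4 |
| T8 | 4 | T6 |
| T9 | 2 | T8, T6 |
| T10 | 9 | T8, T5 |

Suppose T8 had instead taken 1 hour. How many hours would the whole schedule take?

20

As given, the longest chain is T4→T6→T8→T10 = 2+8+4+9 = 23, so the finish is 23 hours.
T8 lies on that path, so at 1 hour the path becomes 20 hours.
That remains the longest chain; total 20 hours.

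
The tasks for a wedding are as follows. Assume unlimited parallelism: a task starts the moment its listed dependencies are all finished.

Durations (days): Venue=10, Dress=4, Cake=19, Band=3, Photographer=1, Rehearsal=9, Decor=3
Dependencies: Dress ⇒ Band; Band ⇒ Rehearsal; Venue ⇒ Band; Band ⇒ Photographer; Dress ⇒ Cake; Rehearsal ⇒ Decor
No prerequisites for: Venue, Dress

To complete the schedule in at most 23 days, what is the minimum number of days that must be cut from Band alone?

Current finish: 25 days; target: 23.
Band is on every critical path, so each day cut from Band cuts the finish by one (this holds down to a finish of 23).
Need 25 − 23 = 2 days off Band → Band becomes 1 day, finish becomes 23.

2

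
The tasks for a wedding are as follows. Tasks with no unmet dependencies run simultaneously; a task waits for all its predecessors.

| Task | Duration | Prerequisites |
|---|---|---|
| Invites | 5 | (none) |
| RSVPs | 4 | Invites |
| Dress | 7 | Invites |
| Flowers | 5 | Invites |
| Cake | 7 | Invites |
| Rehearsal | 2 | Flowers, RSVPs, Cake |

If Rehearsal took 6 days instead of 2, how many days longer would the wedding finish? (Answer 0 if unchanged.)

The binding path is Invites→Cake→Rehearsal = 5+7+2 = 14; finish at 14 days.
Rehearsal is on the critical path; changing it to 6 makes that path 18 days.
No other chain overtakes it, so the finish is 18 days.
Change in finish: 18 − 14 = +4 days.

4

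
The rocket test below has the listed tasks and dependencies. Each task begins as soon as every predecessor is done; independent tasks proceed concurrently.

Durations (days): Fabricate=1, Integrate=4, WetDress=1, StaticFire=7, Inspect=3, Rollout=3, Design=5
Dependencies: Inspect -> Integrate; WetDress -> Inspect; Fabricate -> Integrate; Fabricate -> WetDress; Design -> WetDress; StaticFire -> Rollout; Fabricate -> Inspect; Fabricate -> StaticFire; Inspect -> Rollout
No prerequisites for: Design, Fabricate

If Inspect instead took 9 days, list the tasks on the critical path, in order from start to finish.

Design, WetDress, Inspect, Integrate

As given, the longest chain is Design→WetDress→Inspect→Integrate = 5+1+3+4 = 13, so the finish is 13 days.
Inspect is on the critical path; changing it to 9 makes that path 19 days.
That remains the longest chain; total 19 days.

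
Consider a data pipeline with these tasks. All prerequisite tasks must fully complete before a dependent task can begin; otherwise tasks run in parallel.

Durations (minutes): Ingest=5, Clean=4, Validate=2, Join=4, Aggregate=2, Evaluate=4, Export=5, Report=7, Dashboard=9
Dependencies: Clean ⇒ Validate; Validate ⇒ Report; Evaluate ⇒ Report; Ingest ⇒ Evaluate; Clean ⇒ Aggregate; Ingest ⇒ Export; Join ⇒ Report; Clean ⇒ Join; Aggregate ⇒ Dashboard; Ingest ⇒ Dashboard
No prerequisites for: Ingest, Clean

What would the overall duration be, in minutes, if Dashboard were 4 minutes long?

16

Baseline: Ingest→Evaluate→Report = 5+4+7 = 16 → 16 minutes.
Dashboard is off the critical path — its longest chain is 15 minutes, giving 1 of slack.
That remains the longest chain; total 16 minutes.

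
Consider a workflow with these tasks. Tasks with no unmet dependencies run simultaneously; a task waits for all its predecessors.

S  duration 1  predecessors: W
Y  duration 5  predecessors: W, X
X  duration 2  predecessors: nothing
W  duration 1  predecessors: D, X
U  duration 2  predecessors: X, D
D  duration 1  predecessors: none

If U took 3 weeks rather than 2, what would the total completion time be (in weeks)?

8

Baseline: X→W→Y = 2+1+5 = 8 → 8 weeks.
U is off the critical path — its longest chain is 4 weeks, giving 4 of slack.
The critical path is still X→W→Y; finish is now 8 weeks.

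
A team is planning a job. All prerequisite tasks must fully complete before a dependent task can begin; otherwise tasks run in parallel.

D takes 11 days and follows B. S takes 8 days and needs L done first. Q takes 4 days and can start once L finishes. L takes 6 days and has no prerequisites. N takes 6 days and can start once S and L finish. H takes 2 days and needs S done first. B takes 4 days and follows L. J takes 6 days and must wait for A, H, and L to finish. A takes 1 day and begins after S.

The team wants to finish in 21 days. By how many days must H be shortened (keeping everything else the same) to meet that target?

Current finish: 22 days; target: 21.
H is on every critical path, so each day cut from H cuts the finish by one (this holds down to a finish of 21).
Need 22 − 21 = 1 day off H → H becomes 1 day, finish becomes 21.

1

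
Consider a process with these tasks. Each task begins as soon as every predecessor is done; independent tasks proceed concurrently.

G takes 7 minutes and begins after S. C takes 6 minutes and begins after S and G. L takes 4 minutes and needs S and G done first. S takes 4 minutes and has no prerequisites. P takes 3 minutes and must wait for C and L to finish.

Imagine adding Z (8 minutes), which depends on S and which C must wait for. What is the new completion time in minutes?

Originally the plan takes 20 minutes.
With Z inserted, C now waits for max(S, G, Z).
New critical path: S→Z→C→P = 4+8+6+3 = 21 ⇒ 21 minutes.

21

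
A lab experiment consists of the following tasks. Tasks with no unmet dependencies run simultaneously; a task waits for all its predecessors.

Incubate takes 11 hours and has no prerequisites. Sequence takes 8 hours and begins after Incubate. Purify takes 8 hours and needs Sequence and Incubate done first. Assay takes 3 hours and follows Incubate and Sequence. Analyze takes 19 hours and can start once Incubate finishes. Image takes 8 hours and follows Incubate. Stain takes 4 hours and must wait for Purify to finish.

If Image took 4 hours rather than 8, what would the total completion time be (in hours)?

Actual critical path: Incubate→Sequence→Purify→Stain = 11+8+8+4 = 31 ⇒ 31 hours.
The longest path through Image is only 19 hours, so Image has float 12.
The critical path is still Incubate→Sequence→Purify→Stain; finish is now 31 hours.

31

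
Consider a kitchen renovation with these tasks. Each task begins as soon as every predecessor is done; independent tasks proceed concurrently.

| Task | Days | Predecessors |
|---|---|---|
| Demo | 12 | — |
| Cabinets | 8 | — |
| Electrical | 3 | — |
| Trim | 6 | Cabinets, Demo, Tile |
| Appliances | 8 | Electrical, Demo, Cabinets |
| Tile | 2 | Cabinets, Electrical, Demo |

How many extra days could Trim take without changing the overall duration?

0

The longest chain is Demo→Tile→Trim = 12+2+6 = 20; overall finish 20 days.
Longest path through Trim: 20 days (earliest finish 20, latest finish 20).
So Trim can slip 20 − 20 = 0 days.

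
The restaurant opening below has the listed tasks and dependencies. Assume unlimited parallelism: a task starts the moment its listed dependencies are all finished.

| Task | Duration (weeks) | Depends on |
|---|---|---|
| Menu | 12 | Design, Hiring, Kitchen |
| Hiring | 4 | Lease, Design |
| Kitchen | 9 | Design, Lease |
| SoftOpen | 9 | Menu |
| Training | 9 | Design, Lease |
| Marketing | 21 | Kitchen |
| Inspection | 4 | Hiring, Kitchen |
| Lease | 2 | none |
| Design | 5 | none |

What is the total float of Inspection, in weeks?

17

Design→Kitchen→Menu→SoftOpen = 5+9+12+9 = 35 sets the makespan at 35 weeks.
Longest path through Inspection: 18 weeks (earliest finish 18, latest finish 35).
So Inspection can slip 35 − 18 = 17 weeks.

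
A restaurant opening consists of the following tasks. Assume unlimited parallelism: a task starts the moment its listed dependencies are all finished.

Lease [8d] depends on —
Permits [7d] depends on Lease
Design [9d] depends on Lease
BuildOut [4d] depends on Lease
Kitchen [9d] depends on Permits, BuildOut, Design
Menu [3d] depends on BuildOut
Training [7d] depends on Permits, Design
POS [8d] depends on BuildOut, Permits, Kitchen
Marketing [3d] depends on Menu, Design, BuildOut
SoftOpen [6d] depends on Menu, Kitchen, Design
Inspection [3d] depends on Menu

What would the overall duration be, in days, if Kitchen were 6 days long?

Critical path before the change: Lease→Design→Kitchen→POS = 8+9+9+8 = 34 giving 34 days.
Since Kitchen is critical, the -3 change carries straight to that chain (now 31 days).
No other chain overtakes it, so the finish is 31 days.

31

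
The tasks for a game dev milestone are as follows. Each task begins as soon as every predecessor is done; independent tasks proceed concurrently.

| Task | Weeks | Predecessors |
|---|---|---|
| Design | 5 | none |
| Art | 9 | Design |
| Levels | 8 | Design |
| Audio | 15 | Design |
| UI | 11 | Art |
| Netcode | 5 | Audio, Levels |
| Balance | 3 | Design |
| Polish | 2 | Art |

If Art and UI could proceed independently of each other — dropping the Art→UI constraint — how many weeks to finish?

Original critical path: Design→Art→UI = 5+9+11 = 25 ⇒ 25 weeks.
Without Art→UI, UI's earliest start moves from 14 to 0.
New critical path: Design→Audio→Netcode = 5+15+5 = 25 ⇒ 25 weeks.

25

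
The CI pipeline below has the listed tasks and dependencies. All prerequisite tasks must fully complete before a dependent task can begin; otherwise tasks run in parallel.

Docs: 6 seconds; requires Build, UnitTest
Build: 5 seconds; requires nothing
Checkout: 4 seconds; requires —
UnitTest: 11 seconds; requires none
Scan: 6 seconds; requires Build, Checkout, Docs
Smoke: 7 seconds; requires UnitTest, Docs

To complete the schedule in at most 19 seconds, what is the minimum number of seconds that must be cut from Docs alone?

5

Current finish: 24 seconds; target: 19.
Docs is on every critical path, so each second cut from Docs cuts the finish by one (this holds down to a finish of 19).
Need 24 − 19 = 5 seconds off Docs → Docs becomes 1 second, finish becomes 19.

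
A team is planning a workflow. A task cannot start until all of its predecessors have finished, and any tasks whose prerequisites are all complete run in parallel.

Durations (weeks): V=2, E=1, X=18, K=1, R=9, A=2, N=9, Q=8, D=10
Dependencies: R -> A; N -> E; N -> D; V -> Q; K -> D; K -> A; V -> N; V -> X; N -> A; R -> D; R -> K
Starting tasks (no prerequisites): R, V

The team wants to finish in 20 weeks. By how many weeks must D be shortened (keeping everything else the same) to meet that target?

1

Current finish: 21 weeks; target: 20.
D is on every critical path, so each week cut from D cuts the finish by one (this holds down to a finish of 20).
Need 21 − 20 = 1 week off D → D becomes 9 weeks, finish becomes 20.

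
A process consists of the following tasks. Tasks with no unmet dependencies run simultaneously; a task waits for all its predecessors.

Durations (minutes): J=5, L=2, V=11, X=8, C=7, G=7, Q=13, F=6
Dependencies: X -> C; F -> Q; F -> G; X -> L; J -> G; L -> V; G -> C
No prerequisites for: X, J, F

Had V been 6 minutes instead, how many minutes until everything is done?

The binding path is X→L→V = 8+2+11 = 21; finish at 21 minutes.
V is on the critical path; changing it to 6 makes that path 16 minutes.
Now F→G→C = 6+7+7 = 20 is longest, so the finish becomes 20 minutes.

20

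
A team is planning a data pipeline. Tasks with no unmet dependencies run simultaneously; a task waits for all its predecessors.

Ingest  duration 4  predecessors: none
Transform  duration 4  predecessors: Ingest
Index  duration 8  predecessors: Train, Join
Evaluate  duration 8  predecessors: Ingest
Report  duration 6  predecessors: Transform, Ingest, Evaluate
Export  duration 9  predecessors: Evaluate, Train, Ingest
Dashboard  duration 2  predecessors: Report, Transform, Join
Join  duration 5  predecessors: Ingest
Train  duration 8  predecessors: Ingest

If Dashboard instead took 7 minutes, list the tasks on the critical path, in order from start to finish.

Ingest, Evaluate, Report, Dashboard

Actual critical path: Ingest→Train→Export = 4+8+9 = 21 ⇒ 21 minutes.
Dashboard is off the critical path — its longest chain is 20 minutes, giving 1 of slack.
New critical path: Ingest→Evaluate→Report→Dashboard = 4+8+6+7 = 25 ⇒ 25 minutes.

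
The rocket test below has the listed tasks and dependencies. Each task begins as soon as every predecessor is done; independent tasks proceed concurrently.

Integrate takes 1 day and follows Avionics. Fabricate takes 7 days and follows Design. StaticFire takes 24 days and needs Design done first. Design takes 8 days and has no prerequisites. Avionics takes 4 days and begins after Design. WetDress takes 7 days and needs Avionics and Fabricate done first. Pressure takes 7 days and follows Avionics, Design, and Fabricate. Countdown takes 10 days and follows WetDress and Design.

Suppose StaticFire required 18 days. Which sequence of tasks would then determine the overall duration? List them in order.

Design, Fabricate, WetDress, Countdown

Actual critical path: Design→StaticFire = 8+24 = 32 ⇒ 32 days.
StaticFire is on the critical path; changing it to 18 makes that path 26 days.
New critical path: Design→Fabricate→WetDress→Countdown = 8+7+7+10 = 32 ⇒ 32 days.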